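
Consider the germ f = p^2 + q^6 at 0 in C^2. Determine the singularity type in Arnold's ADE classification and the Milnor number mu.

Type A_5, Milnor number mu = 5.

The Hessian of f at 0 is [[2, 0], [0, 0]] with rank 1, so corank 1. A Groebner basis of the Jacobian ideal J(f) in C{p,q} is {q^5, p}; counting standard monomials gives mu = 5. Corank 1: A-series; mu = 5 gives A_5.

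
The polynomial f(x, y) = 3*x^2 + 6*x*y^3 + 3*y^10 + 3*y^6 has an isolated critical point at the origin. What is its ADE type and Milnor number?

The Hessian of f at 0 has rank 1. Corank 1: A-series; mu = 9 gives A_9.

Type A9, Milnor number mu = 9.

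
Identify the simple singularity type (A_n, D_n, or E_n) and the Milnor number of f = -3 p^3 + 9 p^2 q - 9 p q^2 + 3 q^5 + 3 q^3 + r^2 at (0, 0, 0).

The Hessian of f at 0 is [[0, 0, 0], [0, 0, 0], [0, 0, 2]] with rank 1, so corank 2. A Groebner basis of the Jacobian ideal J(f) in C{p,q,r} is {q^4, p^2 - 2*p*q + q^2, r}; counting standard monomials gives mu = 8. Corank 2; j^3 = -3*(p - q)^3 is a perfect cube, so E-series; the 5-jet and mu = 8 give E_8.

Type E_8, Milnor number mu = 8.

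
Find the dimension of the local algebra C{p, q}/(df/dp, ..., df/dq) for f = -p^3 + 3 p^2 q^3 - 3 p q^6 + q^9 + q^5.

8

The Hessian of f at 0 is [[0, 0], [0, 0]] with rank 0, so corank 2. A Groebner basis of the Jacobian ideal J(f) in C{p,q} is {-p^2/2 + p*q^3, q^4, p^3, p^2*q}; counting standard monomials gives mu = 8. Corank 2; j^3 = -p^3 is a perfect cube, so E-series; the 5-jet and mu = 8 give E_8.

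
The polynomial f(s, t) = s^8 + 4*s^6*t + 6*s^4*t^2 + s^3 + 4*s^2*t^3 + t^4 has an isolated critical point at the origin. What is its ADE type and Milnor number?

Type E_6, Milnor number mu = 6.

The Hessian of f at 0 is [[0, 0], [0, 0]] with rank 0, so corank 2. A Groebner basis of the Jacobian ideal J(f) in C{s,t} is {t^3, s^2}; counting standard monomials gives mu = 6. Corank 2; j^3 = s^3 is a perfect cube, so E-series; the 4-jet and mu = 6 give E_6.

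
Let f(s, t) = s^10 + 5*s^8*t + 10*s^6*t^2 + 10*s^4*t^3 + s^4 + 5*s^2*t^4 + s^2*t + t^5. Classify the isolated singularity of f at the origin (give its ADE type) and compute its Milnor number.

The Hessian of f at 0 is [[0, 0], [0, 0]] with rank 0, so corank 2. A Groebner basis of the Jacobian ideal J(f) in C{s,t} is {s^2/5 + t^4, s^3, s*t}; counting standard monomials gives mu = 6. Corank 2; j^3 = s^2*t has shape L^2 M (L != M), so D-series; mu = 6 gives D_6.

Type D_6, Milnor number mu = 6.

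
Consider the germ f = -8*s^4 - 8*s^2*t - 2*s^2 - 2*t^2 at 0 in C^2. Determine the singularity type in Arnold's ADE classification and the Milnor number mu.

Type A1, Milnor number mu = 1.

The Hessian of f at 0 is [[-4, 0], [0, -4]] with rank 2, so corank 0. A Groebner basis of the Jacobian ideal J(f) in C{s,t} is {s, t}; counting standard monomials gives mu = 1. Corank 0: nondegenerate Morse point, so A_1.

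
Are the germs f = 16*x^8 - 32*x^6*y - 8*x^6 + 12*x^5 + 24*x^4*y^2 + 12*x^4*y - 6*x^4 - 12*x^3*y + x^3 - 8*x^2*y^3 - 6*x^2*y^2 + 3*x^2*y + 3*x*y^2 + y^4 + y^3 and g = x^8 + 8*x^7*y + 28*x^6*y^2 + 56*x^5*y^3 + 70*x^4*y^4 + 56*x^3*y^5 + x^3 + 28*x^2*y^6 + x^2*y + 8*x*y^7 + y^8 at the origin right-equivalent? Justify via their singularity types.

The Hessian of f at 0 has rank 0. Corank 2; j^3 = (x + y)^3 is a perfect cube, so E-series; the 4-jet and mu = 6 give E_6. The Hessian of g at 0 has rank 0. Corank 2; j^3 = x^2*(x + y) has shape L^2 M (L != M), so D-series; mu = 9 gives D_9. f is E_6 but g is D_9, hence not right-equivalent.

No.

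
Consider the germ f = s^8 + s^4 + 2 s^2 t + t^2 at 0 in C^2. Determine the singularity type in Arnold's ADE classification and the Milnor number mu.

Type A7, Milnor number mu = 7.

The Hessian of f at 0 is [[0, 0], [0, 2]] with rank 1, so corank 1. A Groebner basis of the Jacobian ideal J(f) in C{s,t} is {s*t^3, t^4, s^2 + t}; counting standard monomials gives mu = 7. Corank 1: A-series; mu = 7 gives A_7.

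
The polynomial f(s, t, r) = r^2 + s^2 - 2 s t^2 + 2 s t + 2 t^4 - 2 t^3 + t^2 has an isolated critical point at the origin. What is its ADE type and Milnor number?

Type A3, Milnor number mu = 3.

The Hessian of f at 0 has rank 2. Corank 1: A-series; mu = 3 gives A_3.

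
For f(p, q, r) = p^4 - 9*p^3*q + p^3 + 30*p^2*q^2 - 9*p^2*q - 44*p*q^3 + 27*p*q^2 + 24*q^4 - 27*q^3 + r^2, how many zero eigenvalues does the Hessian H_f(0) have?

2

The Hessian at 0 is [[0, 0, 0], [0, 0, 0], [0, 0, 2]] of rank 1; hence corank 2.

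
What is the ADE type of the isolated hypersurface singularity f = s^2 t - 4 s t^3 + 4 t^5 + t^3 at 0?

The Hessian of f at 0 is [[0, 0], [0, 0]] with rank 0, so corank 2. A Groebner basis of the Jacobian ideal J(f) in C{s,t} is {t^3, s^2 + 3*t^2, s*t}; counting standard monomials gives mu = 4. Corank 2; j^3 = t*(s^2 + t^2) splits into three distinct lines over C (the quadratic factor has nonzero discriminant), so D_4.

D4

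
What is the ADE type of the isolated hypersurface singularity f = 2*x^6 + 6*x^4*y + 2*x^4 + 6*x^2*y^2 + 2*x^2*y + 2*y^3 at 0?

D_4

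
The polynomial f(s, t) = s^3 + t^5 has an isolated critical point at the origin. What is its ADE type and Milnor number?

Type E_{8}, Milnor number mu = 8.

The Hessian of f at 0 has rank 0. Corank 2; j^3 = s^3 is a perfect cube, so E-series; the 5-jet and mu = 8 give E_8.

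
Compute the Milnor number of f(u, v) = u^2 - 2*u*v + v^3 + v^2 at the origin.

The Hessian of f at 0 has rank 1. Corank 1: A-series; mu = 2 gives A_2.

2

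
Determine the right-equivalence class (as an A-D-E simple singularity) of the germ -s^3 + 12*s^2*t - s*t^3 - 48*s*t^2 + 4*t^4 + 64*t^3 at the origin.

E_7

The Hessian of f at 0 is [[0, 0], [0, 0]] with rank 0, so corank 2. A Groebner basis of the Jacobian ideal J(f) in C{s,t} is {s^3 - 12*s^2*t - 384*s^2 + 3072*s*t - 6144*t^2, 12*s^2 + s*t^2 - 96*s*t + 192*t^2, 3*s^2 - 24*s*t + t^3 + 48*t^2}; counting standard monomials gives mu = 7. Corank 2; j^3 = -(s - 4*t)^3 is a perfect cube, so E-series; the 4-jet and mu = 7 give E_7.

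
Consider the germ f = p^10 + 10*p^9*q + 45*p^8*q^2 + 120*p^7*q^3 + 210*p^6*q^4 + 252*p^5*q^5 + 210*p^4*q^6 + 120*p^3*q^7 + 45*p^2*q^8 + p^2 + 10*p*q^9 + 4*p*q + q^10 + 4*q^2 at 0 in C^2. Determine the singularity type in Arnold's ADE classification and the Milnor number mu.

Type A_9, Milnor number mu = 9.

The Hessian of f at 0 has rank 1. Corank 1: A-series; mu = 9 gives A_9.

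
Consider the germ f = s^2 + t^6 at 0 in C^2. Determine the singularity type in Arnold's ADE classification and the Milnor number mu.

The Hessian of f at 0 is [[2, 0], [0, 0]] with rank 1, so corank 1. A Groebner basis of the Jacobian ideal J(f) in C{s,t} is {t^5, s}; counting standard monomials gives mu = 5. Corank 1: A-series; mu = 5 gives A_5.

Type A_{5}, Milnor number mu = 5.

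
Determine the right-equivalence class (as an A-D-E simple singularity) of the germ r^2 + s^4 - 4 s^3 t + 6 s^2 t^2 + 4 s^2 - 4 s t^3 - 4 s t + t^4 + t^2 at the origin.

A3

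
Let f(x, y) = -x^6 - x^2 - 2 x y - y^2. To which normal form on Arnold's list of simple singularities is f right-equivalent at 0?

A_5

The Hessian of f at 0 has rank 1. Corank 1: A-series; mu = 5 gives A_5.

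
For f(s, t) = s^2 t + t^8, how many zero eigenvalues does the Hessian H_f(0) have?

The Hessian at 0 is [[0, 0], [0, 0]] of rank 0; hence corank 2.

2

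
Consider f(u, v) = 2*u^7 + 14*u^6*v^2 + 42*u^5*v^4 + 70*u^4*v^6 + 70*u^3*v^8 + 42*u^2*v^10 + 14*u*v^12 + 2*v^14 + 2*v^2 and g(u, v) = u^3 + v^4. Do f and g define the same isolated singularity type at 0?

No.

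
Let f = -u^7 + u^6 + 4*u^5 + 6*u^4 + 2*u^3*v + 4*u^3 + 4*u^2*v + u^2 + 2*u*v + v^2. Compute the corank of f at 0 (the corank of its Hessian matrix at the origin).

Hessian at 0 has rank 1.

1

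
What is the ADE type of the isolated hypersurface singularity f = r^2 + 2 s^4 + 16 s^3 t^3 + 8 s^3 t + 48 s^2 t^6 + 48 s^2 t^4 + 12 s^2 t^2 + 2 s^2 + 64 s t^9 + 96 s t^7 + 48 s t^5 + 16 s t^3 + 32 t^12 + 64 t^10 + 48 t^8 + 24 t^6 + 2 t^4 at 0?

A_{3}

The Hessian of f at 0 has rank 2. Corank 1: A-series; mu = 3 gives A_3.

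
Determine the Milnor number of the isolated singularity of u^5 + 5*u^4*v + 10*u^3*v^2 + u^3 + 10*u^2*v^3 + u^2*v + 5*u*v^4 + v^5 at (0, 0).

6

The Hessian of f at 0 is [[0, 0], [0, 0]] with rank 0, so corank 2. A Groebner basis of the Jacobian ideal J(f) in C{u,v} is {-u*v/5 + v^4, u*v^2, u^2 + u*v}; counting standard monomials gives mu = 6. Corank 2; j^3 = u^2*(u + v) has shape L^2 M (L != M), so D-series; mu = 6 gives D_6.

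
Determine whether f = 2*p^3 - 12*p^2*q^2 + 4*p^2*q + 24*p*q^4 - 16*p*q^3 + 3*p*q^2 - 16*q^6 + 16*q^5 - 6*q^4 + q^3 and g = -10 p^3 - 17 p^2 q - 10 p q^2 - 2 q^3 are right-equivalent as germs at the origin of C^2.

Yes.

The Hessian of f at 0 has rank 0. Corank 2; j^3 = (p + q)*(2*p^2 + 2*p*q + q^2) splits into three distinct lines over C (the quadratic factor has nonzero discriminant), so D_4. The Hessian of g at 0 has rank 0. Corank 2; j^3 = -(2*p + q)*(5*p^2 + 6*p*q + 2*q^2) splits into three distinct lines over C (the quadratic factor has nonzero discriminant), so D_4. Both have type D_4, hence right-equivalent.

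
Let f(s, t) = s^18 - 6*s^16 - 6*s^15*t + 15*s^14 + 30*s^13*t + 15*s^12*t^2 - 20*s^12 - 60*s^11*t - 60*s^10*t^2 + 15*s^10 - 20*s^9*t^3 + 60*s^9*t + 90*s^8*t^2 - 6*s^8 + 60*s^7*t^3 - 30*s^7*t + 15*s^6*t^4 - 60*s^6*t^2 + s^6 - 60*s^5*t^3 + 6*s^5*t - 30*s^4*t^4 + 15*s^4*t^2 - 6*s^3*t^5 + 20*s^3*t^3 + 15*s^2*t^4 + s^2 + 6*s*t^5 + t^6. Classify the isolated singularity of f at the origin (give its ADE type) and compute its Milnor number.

Type A_5, Milnor number mu = 5.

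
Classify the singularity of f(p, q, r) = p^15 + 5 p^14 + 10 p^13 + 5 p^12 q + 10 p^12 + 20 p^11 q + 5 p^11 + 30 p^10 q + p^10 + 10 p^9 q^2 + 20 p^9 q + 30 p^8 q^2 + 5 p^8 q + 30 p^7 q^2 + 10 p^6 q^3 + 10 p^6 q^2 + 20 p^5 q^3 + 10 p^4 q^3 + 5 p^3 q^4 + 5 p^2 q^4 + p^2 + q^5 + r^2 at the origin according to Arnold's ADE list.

A_{4}

The Hessian of f at 0 has rank 2. Corank 1: A-series; mu = 4 gives A_4.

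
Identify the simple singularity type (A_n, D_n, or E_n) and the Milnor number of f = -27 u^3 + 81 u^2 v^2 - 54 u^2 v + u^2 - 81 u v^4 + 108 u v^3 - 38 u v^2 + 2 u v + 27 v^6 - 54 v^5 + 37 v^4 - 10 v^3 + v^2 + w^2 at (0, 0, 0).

The Hessian of f at 0 has rank 2. Corank 1: A-series; mu = 2 gives A_2.

Type A_{2}, Milnor number mu = 2.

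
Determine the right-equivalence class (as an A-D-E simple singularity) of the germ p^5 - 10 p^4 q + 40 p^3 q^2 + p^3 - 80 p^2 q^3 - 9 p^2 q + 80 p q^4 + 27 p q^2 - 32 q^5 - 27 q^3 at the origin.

E8

The Hessian of f at 0 has rank 0. Corank 2; j^3 = (p - 3*q)^3 is a perfect cube, so E-series; the 5-jet and mu = 8 give E_8.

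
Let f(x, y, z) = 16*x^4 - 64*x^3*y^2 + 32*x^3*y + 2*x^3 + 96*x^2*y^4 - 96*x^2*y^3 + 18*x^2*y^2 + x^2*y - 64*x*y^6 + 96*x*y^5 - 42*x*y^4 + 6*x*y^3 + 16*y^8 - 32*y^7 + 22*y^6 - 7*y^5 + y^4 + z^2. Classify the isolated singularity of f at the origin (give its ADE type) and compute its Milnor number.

Type D5, Milnor number mu = 5.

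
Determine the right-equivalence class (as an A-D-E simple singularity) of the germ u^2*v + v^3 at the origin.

D_4

The Hessian of f at 0 has rank 0. Corank 2; j^3 = v*(u^2 + v^2) splits into three distinct lines over C (the quadratic factor has nonzero discriminant), so D_4.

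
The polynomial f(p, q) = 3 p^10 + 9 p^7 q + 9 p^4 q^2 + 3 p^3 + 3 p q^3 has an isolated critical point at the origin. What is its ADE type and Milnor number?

Type E7, Milnor number mu = 7.

The Hessian of f at 0 is [[0, 0], [0, 0]] with rank 0, so corank 2. A Groebner basis of the Jacobian ideal J(f) in C{p,q} is {p^3, p*q^2, 3*p^2 + q^3}; counting standard monomials gives mu = 7. Corank 2; j^3 = 3*p^3 is a perfect cube, so E-series; the 4-jet and mu = 7 give E_7.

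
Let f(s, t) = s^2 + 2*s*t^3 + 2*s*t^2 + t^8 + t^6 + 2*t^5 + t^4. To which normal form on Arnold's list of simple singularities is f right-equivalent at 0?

A_7

The Hessian of f at 0 is [[2, 0], [0, 0]] with rank 1, so corank 1. A Groebner basis of the Jacobian ideal J(f) in C{s,t} is {s^3 + s^2 + 2*s*t^2 - s*t + s + t^2, s^2*t - 2*s^2 - 3*s*t^2 + s*t - s - t^2, s + t^3 + t^2}; counting standard monomials gives mu = 7. Corank 1: A-series; mu = 7 gives A_7.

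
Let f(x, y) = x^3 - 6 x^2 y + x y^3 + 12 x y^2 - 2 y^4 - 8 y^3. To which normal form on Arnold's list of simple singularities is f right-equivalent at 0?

The Hessian of f at 0 is [[0, 0], [0, 0]] with rank 0, so corank 2. A Groebner basis of the Jacobian ideal J(f) in C{x,y} is {x^3 - 6*x^2*y - 48*x^2 + 192*x*y - 192*y^2, 6*x^2 + x*y^2 - 24*x*y + 24*y^2, 3*x^2 - 12*x*y + y^3 + 12*y^2}; counting standard monomials gives mu = 7. Corank 2; j^3 = (x - 2*y)^3 is a perfect cube, so E-series; the 4-jet and mu = 7 give E_7.

E_7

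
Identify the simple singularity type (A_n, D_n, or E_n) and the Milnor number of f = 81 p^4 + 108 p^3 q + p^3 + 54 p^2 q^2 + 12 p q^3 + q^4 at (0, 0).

The Hessian of f at 0 has rank 0. Corank 2; j^3 = p^3 is a perfect cube, so E-series; the 4-jet and mu = 6 give E_6.

Type E_6, Milnor number mu = 6.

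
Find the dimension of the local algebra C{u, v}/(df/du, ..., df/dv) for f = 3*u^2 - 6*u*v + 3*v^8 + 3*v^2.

The Hessian of f at 0 has rank 1. Corank 1: A-series; mu = 7 gives A_7.

7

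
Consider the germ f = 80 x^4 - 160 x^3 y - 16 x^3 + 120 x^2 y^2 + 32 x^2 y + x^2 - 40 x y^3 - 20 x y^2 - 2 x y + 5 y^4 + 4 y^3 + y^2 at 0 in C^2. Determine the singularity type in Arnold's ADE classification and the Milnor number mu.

Type A_3, Milnor number mu = 3.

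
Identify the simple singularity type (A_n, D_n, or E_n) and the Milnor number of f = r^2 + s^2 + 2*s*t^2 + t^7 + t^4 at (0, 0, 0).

Type A_6, Milnor number mu = 6.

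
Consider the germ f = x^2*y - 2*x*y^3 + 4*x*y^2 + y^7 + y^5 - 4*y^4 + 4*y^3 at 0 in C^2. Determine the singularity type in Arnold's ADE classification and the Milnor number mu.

The Hessian of f at 0 has rank 0. Corank 2; j^3 = y*(x + 2*y)^2 has shape L^2 M (L != M), so D-series; mu = 8 gives D_8.

Type D_{8}, Milnor number mu = 8.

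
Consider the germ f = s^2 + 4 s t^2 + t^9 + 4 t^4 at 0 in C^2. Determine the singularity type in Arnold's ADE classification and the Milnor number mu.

Type A_8, Milnor number mu = 8.

The Hessian of f at 0 has rank 1. Corank 1: A-series; mu = 8 gives A_8.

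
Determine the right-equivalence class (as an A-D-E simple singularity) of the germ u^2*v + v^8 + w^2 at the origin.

D_9

The Hessian of f at 0 is [[0, 0, 0], [0, 0, 0], [0, 0, 2]] with rank 1, so corank 2. A Groebner basis of the Jacobian ideal J(f) in C{u,v,w} is {u^2/8 + v^7, u^3, u*v, w}; counting standard monomials gives mu = 9. Corank 2; j^3 = u^2*v has shape L^2 M (L != M), so D-series; mu = 9 gives D_9.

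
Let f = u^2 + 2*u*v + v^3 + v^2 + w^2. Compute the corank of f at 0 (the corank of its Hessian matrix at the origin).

1

Hessian at 0 has rank 2.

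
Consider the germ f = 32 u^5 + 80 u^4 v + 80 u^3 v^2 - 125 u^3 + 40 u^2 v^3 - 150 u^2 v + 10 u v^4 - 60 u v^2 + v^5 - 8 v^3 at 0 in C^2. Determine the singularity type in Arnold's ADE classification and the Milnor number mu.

The Hessian of f at 0 is [[0, 0], [0, 0]] with rank 0, so corank 2. A Groebner basis of the Jacobian ideal J(f) in C{u,v} is {v^5, u*v^3 + 17*v^4/40, u^2 + 4*u*v/5 + 4*v^2/25}; counting standard monomials gives mu = 8. Corank 2; j^3 = -(5*u + 2*v)^3 is a perfect cube, so E-series; the 5-jet and mu = 8 give E_8.

Type E_{8}, Milnor number mu = 8.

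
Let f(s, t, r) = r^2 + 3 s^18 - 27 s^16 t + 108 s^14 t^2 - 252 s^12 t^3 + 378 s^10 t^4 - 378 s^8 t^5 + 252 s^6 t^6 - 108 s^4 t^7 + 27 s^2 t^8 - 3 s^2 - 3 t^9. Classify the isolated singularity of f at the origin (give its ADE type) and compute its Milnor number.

The Hessian of f at 0 has rank 2. Corank 1: A-series; mu = 8 gives A_8.

Type A8, Milnor number mu = 8.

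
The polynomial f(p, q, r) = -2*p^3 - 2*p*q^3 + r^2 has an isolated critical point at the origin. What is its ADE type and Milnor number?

Type E_{7}, Milnor number mu = 7.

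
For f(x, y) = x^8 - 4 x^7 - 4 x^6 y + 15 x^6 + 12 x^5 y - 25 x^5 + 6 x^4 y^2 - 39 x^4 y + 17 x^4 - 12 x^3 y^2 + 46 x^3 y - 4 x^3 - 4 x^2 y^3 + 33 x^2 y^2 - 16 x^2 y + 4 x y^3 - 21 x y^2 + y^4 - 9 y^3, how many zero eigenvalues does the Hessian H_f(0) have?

2

Hessian at 0 has rank 0.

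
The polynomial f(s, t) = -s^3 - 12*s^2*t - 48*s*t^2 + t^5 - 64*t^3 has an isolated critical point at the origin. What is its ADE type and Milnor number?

Type E8, Milnor number mu = 8.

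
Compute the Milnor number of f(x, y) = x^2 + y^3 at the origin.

2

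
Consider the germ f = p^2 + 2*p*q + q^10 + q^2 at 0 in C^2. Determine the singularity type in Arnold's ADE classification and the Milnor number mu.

Type A_{9}, Milnor number mu = 9.

The Hessian of f at 0 is [[2, 2], [2, 2]] with rank 1, so corank 1. A Groebner basis of the Jacobian ideal J(f) in C{p,q} is {q^9, p + q}; counting standard monomials gives mu = 9. Corank 1: A-series; mu = 9 gives A_9.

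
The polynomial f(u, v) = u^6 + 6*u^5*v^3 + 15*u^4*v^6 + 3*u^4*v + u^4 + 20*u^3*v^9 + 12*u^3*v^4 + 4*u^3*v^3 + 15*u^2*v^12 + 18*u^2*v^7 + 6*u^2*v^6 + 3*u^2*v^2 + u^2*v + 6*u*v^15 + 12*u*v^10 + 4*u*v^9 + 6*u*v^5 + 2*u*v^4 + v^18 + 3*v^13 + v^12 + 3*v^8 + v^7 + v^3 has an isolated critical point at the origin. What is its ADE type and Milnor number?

Type D_4, Milnor number mu = 4.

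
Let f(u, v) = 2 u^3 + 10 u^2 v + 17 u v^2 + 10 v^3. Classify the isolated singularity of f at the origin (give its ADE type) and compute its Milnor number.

Type D_4, Milnor number mu = 4.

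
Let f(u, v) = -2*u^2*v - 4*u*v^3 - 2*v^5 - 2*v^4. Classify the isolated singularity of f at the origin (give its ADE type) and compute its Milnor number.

Type D_5, Milnor number mu = 5.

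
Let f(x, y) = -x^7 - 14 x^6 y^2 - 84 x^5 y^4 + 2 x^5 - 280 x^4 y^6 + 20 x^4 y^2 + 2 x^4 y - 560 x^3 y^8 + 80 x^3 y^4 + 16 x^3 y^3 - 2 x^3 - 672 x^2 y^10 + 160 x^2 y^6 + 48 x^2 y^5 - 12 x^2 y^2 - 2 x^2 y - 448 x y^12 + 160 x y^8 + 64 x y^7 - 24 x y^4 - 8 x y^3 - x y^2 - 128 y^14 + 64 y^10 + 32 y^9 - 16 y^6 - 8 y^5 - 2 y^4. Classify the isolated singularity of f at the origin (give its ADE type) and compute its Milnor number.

Type D4, Milnor number mu = 4.

The Hessian of f at 0 has rank 0. Corank 2; j^3 = -x*(2*x^2 + 2*x*y + y^2) splits into three distinct lines over C (the quadratic factor has nonzero discriminant), so D_4.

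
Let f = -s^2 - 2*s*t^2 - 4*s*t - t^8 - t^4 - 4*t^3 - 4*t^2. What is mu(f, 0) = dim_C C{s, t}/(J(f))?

7

The Hessian of f at 0 is [[-2, -4], [-4, -8]] with rank 1, so corank 1. A Groebner basis of the Jacobian ideal J(f) in C{s,t} is {s^4 + 24*s^3 + 112*s^2*t - 176*s^2 - 448*s*t + 192*s + 384*t, s^3*t - 6*s^3 - 24*s^2*t + 32*s^2 + 80*s*t - 32*s - 64*t, s + t^2 + 2*t}; counting standard monomials gives mu = 7. Corank 1: A-series; mu = 7 gives A_7.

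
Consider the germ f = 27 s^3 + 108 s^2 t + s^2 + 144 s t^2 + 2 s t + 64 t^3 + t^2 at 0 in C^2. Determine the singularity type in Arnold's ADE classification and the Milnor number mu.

The Hessian of f at 0 has rank 1. Corank 1: A-series; mu = 2 gives A_2.

Type A_{2}, Milnor number mu = 2.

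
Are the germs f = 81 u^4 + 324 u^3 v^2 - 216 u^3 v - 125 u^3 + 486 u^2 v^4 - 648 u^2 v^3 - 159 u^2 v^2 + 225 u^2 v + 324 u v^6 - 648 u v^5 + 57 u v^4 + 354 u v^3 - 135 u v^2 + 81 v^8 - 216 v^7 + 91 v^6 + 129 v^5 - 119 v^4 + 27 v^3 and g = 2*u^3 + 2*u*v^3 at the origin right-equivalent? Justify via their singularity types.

No.

The Hessian of f at 0 is [[0, 0], [0, 0]] with rank 0, so corank 2. A Groebner basis of the Jacobian ideal J(f) in C{u,v} is {u^3 + 27*u^2/5 - 162*u*v/25 + 243*v^2/125, u^2*v + 87*u^2/10 - 261*u*v/25 + 783*v^2/250, 14*u^2 + u*v^2 - 84*u*v/5 + 126*v^2/25, 45*u^2/2 - 27*u*v + v^3 + 81*v^2/10}; counting standard monomials gives mu = 6. Corank 2; j^3 = -(5*u - 3*v)^3 is a perfect cube, so E-series; the 4-jet and mu = 6 give E_6. The Hessian of g at 0 is [[0, 0], [0, 0]] with rank 0, so corank 2. A Groebner basis of the Jacobian ideal J(g) in C{u,v} is {u^3, u*v^2, 3*u^2 + v^3}; counting standard monomials gives mu = 7. Corank 2; j^3 = 2*u^3 is a perfect cube, so E-series; the 4-jet and mu = 7 give E_7. f is E_6 but g is E_7, hence not right-equivalent.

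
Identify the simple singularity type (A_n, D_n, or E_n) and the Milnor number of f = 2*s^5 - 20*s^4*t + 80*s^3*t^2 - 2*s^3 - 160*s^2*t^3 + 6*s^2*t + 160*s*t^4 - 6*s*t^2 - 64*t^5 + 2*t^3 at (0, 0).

Type E_{8}, Milnor number mu = 8.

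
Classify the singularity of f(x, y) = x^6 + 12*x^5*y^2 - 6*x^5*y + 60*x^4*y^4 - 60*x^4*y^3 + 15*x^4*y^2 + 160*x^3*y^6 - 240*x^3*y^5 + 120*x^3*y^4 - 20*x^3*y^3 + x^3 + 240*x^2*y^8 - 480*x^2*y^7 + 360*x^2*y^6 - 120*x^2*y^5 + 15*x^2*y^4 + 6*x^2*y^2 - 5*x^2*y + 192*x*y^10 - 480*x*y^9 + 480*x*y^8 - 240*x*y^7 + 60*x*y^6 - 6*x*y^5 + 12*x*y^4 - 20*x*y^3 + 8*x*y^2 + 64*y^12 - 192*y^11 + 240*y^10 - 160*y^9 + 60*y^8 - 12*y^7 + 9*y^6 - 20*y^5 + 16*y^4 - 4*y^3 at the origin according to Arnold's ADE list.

The Hessian of f at 0 has rank 0. Corank 2; j^3 = (x - 2*y)^2*(x - y) has shape L^2 M (L != M), so D-series; mu = 7 gives D_7.

D_{7}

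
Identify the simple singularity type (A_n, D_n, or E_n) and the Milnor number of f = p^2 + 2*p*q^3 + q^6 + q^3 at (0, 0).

Type A_2, Milnor number mu = 2.

The Hessian of f at 0 is [[2, 0], [0, 0]] with rank 1, so corank 1. A Groebner basis of the Jacobian ideal J(f) in C{p,q} is {q^2, p}; counting standard monomials gives mu = 2. Corank 1: A-series; mu = 2 gives A_2.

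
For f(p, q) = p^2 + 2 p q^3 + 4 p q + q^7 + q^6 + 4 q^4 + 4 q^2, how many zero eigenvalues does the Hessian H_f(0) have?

1

The Hessian at 0 is [[2, 4], [4, 8]] of rank 1; hence corank 1.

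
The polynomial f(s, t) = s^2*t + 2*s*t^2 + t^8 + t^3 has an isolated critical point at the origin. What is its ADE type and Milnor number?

Type D_{9}, Milnor number mu = 9.

The Hessian of f at 0 is [[0, 0], [0, 0]] with rank 0, so corank 2. A Groebner basis of the Jacobian ideal J(f) in C{s,t} is {s^2/8 + t^7 - t^2/8, s^3 + t^3, s*t + t^2}; counting standard monomials gives mu = 9. Corank 2; j^3 = t*(s + t)^2 has shape L^2 M (L != M), so D-series; mu = 9 gives D_9.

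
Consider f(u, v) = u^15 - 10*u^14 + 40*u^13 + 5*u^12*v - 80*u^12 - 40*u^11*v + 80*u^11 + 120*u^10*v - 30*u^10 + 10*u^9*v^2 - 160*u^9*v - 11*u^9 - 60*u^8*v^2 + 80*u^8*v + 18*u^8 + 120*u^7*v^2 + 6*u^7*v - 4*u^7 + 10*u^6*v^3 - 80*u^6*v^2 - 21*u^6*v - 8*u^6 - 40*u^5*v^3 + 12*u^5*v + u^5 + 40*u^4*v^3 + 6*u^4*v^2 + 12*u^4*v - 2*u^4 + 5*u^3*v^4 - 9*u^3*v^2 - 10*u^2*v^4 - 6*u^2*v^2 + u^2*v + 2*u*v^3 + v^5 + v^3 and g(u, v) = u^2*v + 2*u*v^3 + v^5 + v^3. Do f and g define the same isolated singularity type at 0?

Yes.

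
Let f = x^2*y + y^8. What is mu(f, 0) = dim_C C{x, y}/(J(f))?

The Hessian of f at 0 is [[0, 0], [0, 0]] with rank 0, so corank 2. A Groebner basis of the Jacobian ideal J(f) in C{x,y} is {x^2/8 + y^7, x^3, x*y}; counting standard monomials gives mu = 9. Corank 2; j^3 = x^2*y has shape L^2 M (L != M), so D-series; mu = 9 gives D_9.

9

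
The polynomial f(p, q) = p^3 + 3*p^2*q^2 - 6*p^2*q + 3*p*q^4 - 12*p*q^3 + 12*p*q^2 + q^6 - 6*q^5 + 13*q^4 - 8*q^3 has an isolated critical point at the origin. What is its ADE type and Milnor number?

The Hessian of f at 0 has rank 0. Corank 2; j^3 = (p - 2*q)^3 is a perfect cube, so E-series; the 4-jet and mu = 6 give E_6.

Type E_{6}, Milnor number mu = 6.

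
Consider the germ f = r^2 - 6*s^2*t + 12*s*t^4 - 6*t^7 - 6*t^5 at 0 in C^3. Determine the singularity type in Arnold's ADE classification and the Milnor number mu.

Type D_{6}, Milnor number mu = 6.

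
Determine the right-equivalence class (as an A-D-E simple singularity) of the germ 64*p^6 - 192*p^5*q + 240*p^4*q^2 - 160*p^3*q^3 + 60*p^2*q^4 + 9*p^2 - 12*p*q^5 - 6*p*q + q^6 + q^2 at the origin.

A5

The Hessian of f at 0 is [[18, -6], [-6, 2]] with rank 1, so corank 1. A Groebner basis of the Jacobian ideal J(f) in C{p,q} is {q^5, p - q/3}; counting standard monomials gives mu = 5. Corank 1: A-series; mu = 5 gives A_5.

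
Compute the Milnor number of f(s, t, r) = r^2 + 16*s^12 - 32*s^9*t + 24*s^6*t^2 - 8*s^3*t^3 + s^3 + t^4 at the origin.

The Hessian of f at 0 has rank 1. Corank 2; j^3 = s^3 is a perfect cube, so E-series; the 4-jet and mu = 6 give E_6.

6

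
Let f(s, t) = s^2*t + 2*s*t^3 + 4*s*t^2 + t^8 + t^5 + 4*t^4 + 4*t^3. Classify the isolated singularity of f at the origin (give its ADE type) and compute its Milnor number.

Type D_9, Milnor number mu = 9.

The Hessian of f at 0 is [[0, 0], [0, 0]] with rank 0, so corank 2. A Groebner basis of the Jacobian ideal J(f) in C{s,t} is {s^4 + 24*s^3 + 112*s^2*t + s^2 + 177*s*t^2 - 94*s*t - 192*t^2, s^3*t - 6*s^3 - 24*s^2*t - s^2/8 - 257*s*t^2/8 + 63*s*t/4 + 32*t^2, s^3 + s^2*t^2 + 2*s^2*t, s*t + t^3 + 2*t^2}; counting standard monomials gives mu = 9. Corank 2; j^3 = t*(s + 2*t)^2 has shape L^2 M (L != M), so D-series; mu = 9 gives D_9.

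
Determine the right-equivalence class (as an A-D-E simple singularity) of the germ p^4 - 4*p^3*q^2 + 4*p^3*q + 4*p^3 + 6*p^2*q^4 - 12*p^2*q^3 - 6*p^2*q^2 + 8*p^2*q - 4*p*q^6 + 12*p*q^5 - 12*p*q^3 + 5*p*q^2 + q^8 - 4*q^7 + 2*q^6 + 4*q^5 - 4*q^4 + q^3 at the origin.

The Hessian of f at 0 is [[0, 0], [0, 0]] with rank 0, so corank 2. A Groebner basis of the Jacobian ideal J(f) in C{p,q} is {p*q^2 + 2*p*q/5 + q^2/5, -4*p*q/5 + q^3 - 2*q^2/5, p^2 + 11*p*q/10 + 3*q^2/10}; counting standard monomials gives mu = 5. Corank 2; j^3 = (p + q)*(2*p + q)^2 has shape L^2 M (L != M), so D-series; mu = 5 gives D_5.

D_{5}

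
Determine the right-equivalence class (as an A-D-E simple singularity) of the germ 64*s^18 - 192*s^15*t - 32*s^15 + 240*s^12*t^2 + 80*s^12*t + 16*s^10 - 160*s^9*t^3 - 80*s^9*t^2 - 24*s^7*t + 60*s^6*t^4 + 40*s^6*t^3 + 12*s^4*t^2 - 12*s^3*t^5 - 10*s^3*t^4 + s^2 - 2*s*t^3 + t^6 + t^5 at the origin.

A4

The Hessian of f at 0 has rank 1. Corank 1: A-series; mu = 4 gives A_4.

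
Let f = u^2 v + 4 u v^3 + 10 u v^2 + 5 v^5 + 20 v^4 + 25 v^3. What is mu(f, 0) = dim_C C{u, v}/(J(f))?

6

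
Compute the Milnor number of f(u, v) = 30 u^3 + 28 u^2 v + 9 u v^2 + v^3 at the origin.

The Hessian of f at 0 has rank 0. Corank 2; j^3 = (3*u + v)*(10*u^2 + 6*u*v + v^2) splits into three distinct lines over C (the quadratic factor has nonzero discriminant), so D_4.

4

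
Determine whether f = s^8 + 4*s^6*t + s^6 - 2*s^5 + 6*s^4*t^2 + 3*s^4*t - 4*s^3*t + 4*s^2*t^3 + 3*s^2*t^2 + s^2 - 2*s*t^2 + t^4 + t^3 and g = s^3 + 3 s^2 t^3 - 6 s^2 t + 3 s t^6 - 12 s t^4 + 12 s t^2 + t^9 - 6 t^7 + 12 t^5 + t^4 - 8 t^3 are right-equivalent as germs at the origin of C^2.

The Hessian of f at 0 is [[2, 0], [0, 0]] with rank 1, so corank 1. A Groebner basis of the Jacobian ideal J(f) in C{s,t} is {t^2, s}; counting standard monomials gives mu = 2. Corank 1: A-series; mu = 2 gives A_2. The Hessian of g at 0 is [[0, 0], [0, 0]] with rank 0, so corank 2. A Groebner basis of the Jacobian ideal J(g) in C{s,t} is {t^3, s^2 - 4*s*t + 4*t^2}; counting standard monomials gives mu = 6. Corank 2; j^3 = (s - 2*t)^3 is a perfect cube, so E-series; the 4-jet and mu = 6 give E_6. f is A_2 but g is E_6, hence not right-equivalent.

No.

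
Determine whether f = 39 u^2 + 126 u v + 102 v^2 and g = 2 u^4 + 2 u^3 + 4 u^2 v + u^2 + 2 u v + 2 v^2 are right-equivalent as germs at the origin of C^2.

Yes.

The Hessian of f at 0 is [[78, 126], [126, 204]] with rank 2, so corank 0. A Groebner basis of the Jacobian ideal J(f) in C{u,v} is {u, v}; counting standard monomials gives mu = 1. Corank 0: nondegenerate Morse point, so A_1. The Hessian of g at 0 is [[2, 2], [2, 4]] with rank 2, so corank 0. A Groebner basis of the Jacobian ideal J(g) in C{u,v} is {u, v}; counting standard monomials gives mu = 1. Corank 0: nondegenerate Morse point, so A_1. Both have type A_1, hence right-equivalent.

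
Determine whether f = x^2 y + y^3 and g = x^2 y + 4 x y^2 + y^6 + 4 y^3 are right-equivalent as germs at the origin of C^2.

No.

The Hessian of f at 0 is [[0, 0], [0, 0]] with rank 0, so corank 2. A Groebner basis of the Jacobian ideal J(f) in C{x,y} is {y^3, x^2 + 3*y^2, x*y}; counting standard monomials gives mu = 4. Corank 2; j^3 = y*(x^2 + y^2) splits into three distinct lines over C (the quadratic factor has nonzero discriminant), so D_4. The Hessian of g at 0 is [[0, 0], [0, 0]] with rank 0, so corank 2. A Groebner basis of the Jacobian ideal J(g) in C{x,y} is {x^2/6 + y^5 - 2*y^2/3, x^3 + 8*y^3, x*y + 2*y^2}; counting standard monomials gives mu = 7. Corank 2; j^3 = y*(x + 2*y)^2 has shape L^2 M (L != M), so D-series; mu = 7 gives D_7. f is D_4 but g is D_7, hence not right-equivalent.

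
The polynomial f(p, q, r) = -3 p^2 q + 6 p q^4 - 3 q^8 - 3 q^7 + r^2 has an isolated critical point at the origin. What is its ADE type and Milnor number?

Type D_{9}, Milnor number mu = 9.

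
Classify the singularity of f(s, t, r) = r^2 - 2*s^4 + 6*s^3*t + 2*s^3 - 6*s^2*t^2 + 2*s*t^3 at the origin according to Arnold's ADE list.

E_7

The Hessian of f at 0 has rank 1. Corank 2; j^3 = 2*s^3 is a perfect cube, so E-series; the 4-jet and mu = 7 give E_7.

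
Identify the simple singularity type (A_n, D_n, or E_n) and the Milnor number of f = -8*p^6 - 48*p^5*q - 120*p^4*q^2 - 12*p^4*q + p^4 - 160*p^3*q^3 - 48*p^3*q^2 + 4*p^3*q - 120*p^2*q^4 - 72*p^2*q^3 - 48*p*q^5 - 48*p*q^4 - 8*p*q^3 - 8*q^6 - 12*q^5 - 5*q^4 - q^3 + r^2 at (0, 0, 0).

Type E_6, Milnor number mu = 6.

The Hessian of f at 0 is [[0, 0, 0], [0, 0, 0], [0, 0, 2]] with rank 1, so corank 2. A Groebner basis of the Jacobian ideal J(f) in C{p,q,r} is {p^3 - 3*q^2/4, p^2*q + q^2/4, p*q^2, q^3, r}; counting standard monomials gives mu = 6. Corank 2; j^3 = -q^3 is a perfect cube, so E-series; the 4-jet and mu = 6 give E_6.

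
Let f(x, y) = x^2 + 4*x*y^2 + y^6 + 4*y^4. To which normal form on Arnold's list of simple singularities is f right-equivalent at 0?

A_5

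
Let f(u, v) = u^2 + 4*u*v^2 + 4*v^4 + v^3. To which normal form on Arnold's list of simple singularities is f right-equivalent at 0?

The Hessian of f at 0 has rank 1. Corank 1: A-series; mu = 2 gives A_2.

A2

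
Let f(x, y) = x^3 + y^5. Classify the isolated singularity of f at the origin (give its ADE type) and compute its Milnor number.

Type E_8, Milnor number mu = 8.

The Hessian of f at 0 is [[0, 0], [0, 0]] with rank 0, so corank 2. A Groebner basis of the Jacobian ideal J(f) in C{x,y} is {y^4, x^2}; counting standard monomials gives mu = 8. Corank 2; j^3 = x^3 is a perfect cube, so E-series; the 5-jet and mu = 8 give E_8.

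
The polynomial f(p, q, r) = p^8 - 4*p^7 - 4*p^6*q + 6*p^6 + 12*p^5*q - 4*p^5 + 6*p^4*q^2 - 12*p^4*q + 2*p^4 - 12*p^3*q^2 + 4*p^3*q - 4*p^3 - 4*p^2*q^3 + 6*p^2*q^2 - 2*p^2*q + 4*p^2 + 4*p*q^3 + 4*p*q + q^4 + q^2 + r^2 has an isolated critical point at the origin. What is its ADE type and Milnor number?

Type A3, Milnor number mu = 3.

The Hessian of f at 0 is [[8, 4, 0], [4, 2, 0], [0, 0, 2]] with rank 2, so corank 1. A Groebner basis of the Jacobian ideal J(f) in C{p,q,r} is {p^2 - 2*p - q, p*q + 4*p + 2*q, -8*p + q^2 - 4*q, r}; counting standard monomials gives mu = 3. Corank 1: A-series; mu = 3 gives A_3.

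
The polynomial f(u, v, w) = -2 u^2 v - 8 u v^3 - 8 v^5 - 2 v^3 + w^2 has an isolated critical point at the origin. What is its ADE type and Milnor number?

Type D_4, Milnor number mu = 4.

The Hessian of f at 0 has rank 1. Corank 2; j^3 = -2*v*(u^2 + v^2) splits into three distinct lines over C (the quadratic factor has nonzero discriminant), so D_4.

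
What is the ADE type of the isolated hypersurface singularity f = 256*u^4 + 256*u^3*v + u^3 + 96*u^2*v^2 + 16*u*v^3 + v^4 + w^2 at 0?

The Hessian of f at 0 has rank 1. Corank 2; j^3 = u^3 is a perfect cube, so E-series; the 4-jet and mu = 6 give E_6.

E_6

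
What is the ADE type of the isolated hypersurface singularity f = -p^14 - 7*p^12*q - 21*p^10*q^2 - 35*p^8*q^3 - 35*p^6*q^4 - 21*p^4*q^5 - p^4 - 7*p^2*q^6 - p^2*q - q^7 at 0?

D_8

The Hessian of f at 0 is [[0, 0], [0, 0]] with rank 0, so corank 2. A Groebner basis of the Jacobian ideal J(f) in C{p,q} is {p^2/7 + q^6, p^3, p*q}; counting standard monomials gives mu = 8. Corank 2; j^3 = -p^2*q has shape L^2 M (L != M), so D-series; mu = 8 gives D_8.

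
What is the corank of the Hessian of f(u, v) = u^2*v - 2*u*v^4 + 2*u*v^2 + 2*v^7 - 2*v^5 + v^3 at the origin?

2

Hessian at 0 has rank 0.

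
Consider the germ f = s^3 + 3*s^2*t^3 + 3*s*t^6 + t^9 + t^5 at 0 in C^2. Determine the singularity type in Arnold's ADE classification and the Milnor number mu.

The Hessian of f at 0 is [[0, 0], [0, 0]] with rank 0, so corank 2. A Groebner basis of the Jacobian ideal J(f) in C{s,t} is {s^2/2 + s*t^3, t^4, s^3, s^2*t}; counting standard monomials gives mu = 8. Corank 2; j^3 = s^3 is a perfect cube, so E-series; the 5-jet and mu = 8 give E_8.

Type E_{8}, Milnor number mu = 8.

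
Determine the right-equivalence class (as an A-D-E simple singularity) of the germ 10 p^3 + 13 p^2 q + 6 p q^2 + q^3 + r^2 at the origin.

D_4

The Hessian of f at 0 has rank 1. Corank 2; j^3 = (2*p + q)*(5*p^2 + 4*p*q + q^2) splits into three distinct lines over C (the quadratic factor has nonzero discriminant), so D_4.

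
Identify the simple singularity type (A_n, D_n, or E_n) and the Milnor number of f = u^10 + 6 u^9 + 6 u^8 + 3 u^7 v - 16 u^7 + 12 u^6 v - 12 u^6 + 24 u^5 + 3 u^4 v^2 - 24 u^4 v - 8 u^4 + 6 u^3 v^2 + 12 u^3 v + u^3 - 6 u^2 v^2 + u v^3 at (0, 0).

Type E_7, Milnor number mu = 7.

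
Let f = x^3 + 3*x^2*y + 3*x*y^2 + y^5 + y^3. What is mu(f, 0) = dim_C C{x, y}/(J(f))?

8

The Hessian of f at 0 has rank 0. Corank 2; j^3 = (x + y)^3 is a perfect cube, so E-series; the 5-jet and mu = 8 give E_8.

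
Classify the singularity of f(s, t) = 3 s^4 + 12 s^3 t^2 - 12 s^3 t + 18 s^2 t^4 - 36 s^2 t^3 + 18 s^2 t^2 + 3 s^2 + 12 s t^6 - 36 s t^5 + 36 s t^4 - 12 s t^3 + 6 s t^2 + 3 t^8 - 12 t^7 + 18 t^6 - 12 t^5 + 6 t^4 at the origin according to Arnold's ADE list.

The Hessian of f at 0 is [[6, 0], [0, 0]] with rank 1, so corank 1. A Groebner basis of the Jacobian ideal J(f) in C{s,t} is {s^2, s*t, s + t^2}; counting standard monomials gives mu = 3. Corank 1: A-series; mu = 3 gives A_3.

A_{3}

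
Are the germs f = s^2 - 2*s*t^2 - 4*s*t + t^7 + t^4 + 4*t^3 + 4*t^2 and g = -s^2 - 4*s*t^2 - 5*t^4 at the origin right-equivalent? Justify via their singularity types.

No.

The Hessian of f at 0 is [[2, -4], [-4, 8]] with rank 1, so corank 1. A Groebner basis of the Jacobian ideal J(f) in C{s,t} is {s^3 - 6*s^2*t + 12*s^2 - 32*s*t + 16*s - 32*t, -s + t^2 + 2*t}; counting standard monomials gives mu = 6. Corank 1: A-series; mu = 6 gives A_6. The Hessian of g at 0 is [[-2, 0], [0, 0]] with rank 1, so corank 1. A Groebner basis of the Jacobian ideal J(g) in C{s,t} is {s^2, s*t, s/2 + t^2}; counting standard monomials gives mu = 3. Corank 1: A-series; mu = 3 gives A_3. f is A_6 but g is A_3, hence not right-equivalent.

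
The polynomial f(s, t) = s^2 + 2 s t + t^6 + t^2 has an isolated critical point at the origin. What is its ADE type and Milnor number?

The Hessian of f at 0 has rank 1. Corank 1: A-series; mu = 5 gives A_5.

Type A5, Milnor number mu = 5.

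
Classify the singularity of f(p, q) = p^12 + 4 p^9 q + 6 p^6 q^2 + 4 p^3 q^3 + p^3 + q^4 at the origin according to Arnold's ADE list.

E_6

The Hessian of f at 0 is [[0, 0], [0, 0]] with rank 0, so corank 2. A Groebner basis of the Jacobian ideal J(f) in C{p,q} is {q^3, p^2}; counting standard monomials gives mu = 6. Corank 2; j^3 = p^3 is a perfect cube, so E-series; the 4-jet and mu = 6 give E_6.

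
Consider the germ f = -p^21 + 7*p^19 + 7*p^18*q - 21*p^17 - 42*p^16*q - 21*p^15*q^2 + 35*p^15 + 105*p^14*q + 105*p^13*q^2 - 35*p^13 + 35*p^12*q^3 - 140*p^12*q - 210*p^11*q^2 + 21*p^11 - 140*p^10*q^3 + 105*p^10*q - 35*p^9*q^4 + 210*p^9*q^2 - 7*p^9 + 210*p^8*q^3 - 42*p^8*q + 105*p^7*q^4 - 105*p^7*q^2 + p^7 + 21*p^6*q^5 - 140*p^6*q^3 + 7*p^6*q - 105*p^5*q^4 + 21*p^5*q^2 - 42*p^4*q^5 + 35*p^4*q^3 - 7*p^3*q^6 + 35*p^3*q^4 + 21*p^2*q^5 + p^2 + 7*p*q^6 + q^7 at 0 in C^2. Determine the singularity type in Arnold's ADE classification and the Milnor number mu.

The Hessian of f at 0 is [[2, 0], [0, 0]] with rank 1, so corank 1. A Groebner basis of the Jacobian ideal J(f) in C{p,q} is {q^6, p}; counting standard monomials gives mu = 6. Corank 1: A-series; mu = 6 gives A_6.

Type A_{6}, Milnor number mu = 6.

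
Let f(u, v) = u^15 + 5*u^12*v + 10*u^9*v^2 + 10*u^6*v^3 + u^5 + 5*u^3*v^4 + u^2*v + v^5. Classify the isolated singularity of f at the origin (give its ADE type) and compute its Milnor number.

Type D_{6}, Milnor number mu = 6.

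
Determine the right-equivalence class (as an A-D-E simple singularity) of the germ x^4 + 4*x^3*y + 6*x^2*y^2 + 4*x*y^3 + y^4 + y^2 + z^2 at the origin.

A3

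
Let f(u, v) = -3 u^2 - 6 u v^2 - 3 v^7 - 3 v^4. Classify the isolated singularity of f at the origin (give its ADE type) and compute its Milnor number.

The Hessian of f at 0 has rank 1. Corank 1: A-series; mu = 6 gives A_6.

Type A6, Milnor number mu = 6.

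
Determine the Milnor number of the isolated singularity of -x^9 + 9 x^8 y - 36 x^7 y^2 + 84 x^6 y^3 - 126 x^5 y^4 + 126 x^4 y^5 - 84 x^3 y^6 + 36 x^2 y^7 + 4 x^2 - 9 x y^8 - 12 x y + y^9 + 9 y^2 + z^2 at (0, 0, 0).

The Hessian of f at 0 is [[8, -12, 0], [-12, 18, 0], [0, 0, 2]] with rank 2, so corank 1. A Groebner basis of the Jacobian ideal J(f) in C{x,y,z} is {y^8, x - 3*y/2, z}; counting standard monomials gives mu = 8. Corank 1: A-series; mu = 8 gives A_8.

8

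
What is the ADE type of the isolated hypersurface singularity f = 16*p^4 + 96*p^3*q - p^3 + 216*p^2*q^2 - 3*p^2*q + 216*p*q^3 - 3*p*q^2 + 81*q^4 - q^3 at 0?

E_6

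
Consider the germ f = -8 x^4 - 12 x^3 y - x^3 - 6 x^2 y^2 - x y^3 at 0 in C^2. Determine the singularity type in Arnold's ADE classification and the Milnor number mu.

Type E_{7}, Milnor number mu = 7.

The Hessian of f at 0 is [[0, 0], [0, 0]] with rank 0, so corank 2. A Groebner basis of the Jacobian ideal J(f) in C{x,y} is {3*x^2/4 + y^4 + y^3/4, x^3, x^2*y - x^2/4 - y^3/12, x^2 + x*y^2 + y^3/3}; counting standard monomials gives mu = 7. Corank 2; j^3 = -x^3 is a perfect cube, so E-series; the 4-jet and mu = 7 give E_7.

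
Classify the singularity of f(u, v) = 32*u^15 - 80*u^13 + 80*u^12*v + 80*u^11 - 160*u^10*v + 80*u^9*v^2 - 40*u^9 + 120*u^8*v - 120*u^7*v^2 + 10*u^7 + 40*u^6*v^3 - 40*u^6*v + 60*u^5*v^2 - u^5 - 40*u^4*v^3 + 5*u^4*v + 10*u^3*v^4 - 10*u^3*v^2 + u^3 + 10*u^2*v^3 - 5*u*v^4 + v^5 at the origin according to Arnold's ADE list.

E_{8}

The Hessian of f at 0 has rank 0. Corank 2; j^3 = u^3 is a perfect cube, so E-series; the 5-jet and mu = 8 give E_8.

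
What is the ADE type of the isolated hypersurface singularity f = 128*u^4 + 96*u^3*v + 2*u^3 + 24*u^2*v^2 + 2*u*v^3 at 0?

The Hessian of f at 0 is [[0, 0], [0, 0]] with rank 0, so corank 2. A Groebner basis of the Jacobian ideal J(f) in C{u,v} is {3*u^2/16 + v^4 + v^3/16, u^3, u^2*v - u^2/16 - v^3/48, u^2/2 + u*v^2 + v^3/6}; counting standard monomials gives mu = 7. Corank 2; j^3 = 2*u^3 is a perfect cube, so E-series; the 4-jet and mu = 7 give E_7.

E_7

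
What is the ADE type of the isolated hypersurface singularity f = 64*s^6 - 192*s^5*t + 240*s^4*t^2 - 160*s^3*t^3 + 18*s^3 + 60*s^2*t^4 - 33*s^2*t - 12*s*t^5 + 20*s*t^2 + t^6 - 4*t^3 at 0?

D7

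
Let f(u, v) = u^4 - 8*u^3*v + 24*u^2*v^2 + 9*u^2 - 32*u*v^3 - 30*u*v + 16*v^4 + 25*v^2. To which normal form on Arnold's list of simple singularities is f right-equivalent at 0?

A3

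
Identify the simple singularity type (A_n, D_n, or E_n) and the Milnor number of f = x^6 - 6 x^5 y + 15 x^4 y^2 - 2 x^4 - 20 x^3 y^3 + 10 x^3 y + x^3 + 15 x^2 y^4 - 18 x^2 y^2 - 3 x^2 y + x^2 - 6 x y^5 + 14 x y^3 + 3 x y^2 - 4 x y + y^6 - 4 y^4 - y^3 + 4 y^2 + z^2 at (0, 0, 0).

Type A2, Milnor number mu = 2.

The Hessian of f at 0 has rank 2. Corank 1: A-series; mu = 2 gives A_2.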